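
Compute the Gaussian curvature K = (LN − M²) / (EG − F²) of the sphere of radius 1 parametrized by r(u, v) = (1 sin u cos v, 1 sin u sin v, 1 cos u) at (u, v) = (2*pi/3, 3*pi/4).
K = 1

Coefficients of the first fundamental form: E = 1, F = 0, G = sin(u)^2.
Coefficients of the second fundamental form: L = -sin(u)/Abs(sin(u)), M = 0, N = -sin(u)^3/Abs(sin(u)).
Assemble K = (LN − M²)/(EG − F²) = 1. At (u, v) = (2*pi/3, 3*pi/4): K = 1.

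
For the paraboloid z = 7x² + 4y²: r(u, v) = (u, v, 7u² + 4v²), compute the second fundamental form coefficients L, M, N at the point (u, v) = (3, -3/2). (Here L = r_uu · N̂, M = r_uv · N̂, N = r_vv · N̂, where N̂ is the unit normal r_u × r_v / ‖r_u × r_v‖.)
L = 14*sqrt(1909)/1909;  M = 0;  N = 8*sqrt(1909)/1909

Compute the unit normal N̂(u, v) = (-14*u/sqrt(196*u^2 + 64*v^2 + 1), -8*v/sqrt(196*u^2 + 64*v^2 + 1), 1/sqrt(196*u^2 + 64*v^2 + 1)), and the second partials r_uu, r_uv, r_vv. Take dot products:
  L(u, v) = r_uu · N̂ = 14/sqrt(196*u^2 + 64*v^2 + 1),
  M(u, v) = r_uv · N̂ = 0,
  N(u, v) = r_vv · N̂ = 8/sqrt(196*u^2 + 64*v^2 + 1).
Evaluating at (u, v) = (3, -3/2):
  L = 14*sqrt(1909)/1909, M = 0, N = 8*sqrt(1909)/1909.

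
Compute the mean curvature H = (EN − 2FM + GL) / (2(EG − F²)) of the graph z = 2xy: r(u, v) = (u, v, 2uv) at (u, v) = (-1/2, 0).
H = 0

With E = 4*v^2 + 1, F = 4*u*v, G = 4*u^2 + 1, L = 0, M = 2/sqrt(4*u^2 + 4*v^2 + 1), N = 0, assemble
  H = (EN − 2FM + GL) / (2(EG − F²)) = -8*u*v/(4*u^2 + 4*v^2 + 1)^(3/2).
At (u, v) = (-1/2, 0): H = 0.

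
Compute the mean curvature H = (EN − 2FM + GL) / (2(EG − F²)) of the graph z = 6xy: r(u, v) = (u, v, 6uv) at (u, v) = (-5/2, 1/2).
H = 54*sqrt(235)/11045

With E = 36*v^2 + 1, F = 36*u*v, G = 36*u^2 + 1, L = 0, M = 6/sqrt(36*u^2 + 36*v^2 + 1), N = 0, assemble
  H = (EN − 2FM + GL) / (2(EG − F²)) = -216*u*v/(36*u^2 + 36*v^2 + 1)^(3/2).
At (u, v) = (-5/2, 1/2): H = 54*sqrt(235)/11045.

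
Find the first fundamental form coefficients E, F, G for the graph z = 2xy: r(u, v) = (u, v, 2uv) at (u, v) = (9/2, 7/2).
E = 50;  F = 63;  G = 82

Partials: r_u = (1, 0, 2*v), r_v = (0, 1, 2*u). As functions of (u, v):
  E = r_u · r_u = 4*v^2 + 1,
  F = r_u · r_v = 4*u*v,
  G = r_v · r_v = 4*u^2 + 1.
Evaluating at (u, v) = (9/2, 7/2): E = 50, F = 63, G = 82.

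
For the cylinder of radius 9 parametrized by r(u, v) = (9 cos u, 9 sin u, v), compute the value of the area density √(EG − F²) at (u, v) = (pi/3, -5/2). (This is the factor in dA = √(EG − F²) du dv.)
√(EG − F²)|_{(pi/3, -5/2)} = 9

E = 81, F = 0, G = 1, so EG − F² = 81. Taking the positive square root: √(EG − F²) = 9. At (u, v) = (pi/3, -5/2): 9.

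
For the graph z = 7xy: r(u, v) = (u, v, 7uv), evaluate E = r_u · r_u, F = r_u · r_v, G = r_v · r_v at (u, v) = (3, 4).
E = 785;  F = 588;  G = 442

Partials: r_u = (1, 0, 7*v), r_v = (0, 1, 7*u). As functions of (u, v):
  E = r_u · r_u = 49*v^2 + 1,
  F = r_u · r_v = 49*u*v,
  G = r_v · r_v = 49*u^2 + 1.
Evaluating at (u, v) = (3, 4): E = 785, F = 588, G = 442.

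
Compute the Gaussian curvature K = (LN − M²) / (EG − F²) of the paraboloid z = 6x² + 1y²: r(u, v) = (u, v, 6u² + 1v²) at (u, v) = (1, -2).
K = 24/25921

Coefficients of the first fundamental form: E = 144*u^2 + 1, F = 24*u*v, G = 4*v^2 + 1.
Coefficients of the second fundamental form: L = 12/sqrt(144*u^2 + 4*v^2 + 1), M = 0, N = 2/sqrt(144*u^2 + 4*v^2 + 1).
Assemble K = (LN − M²)/(EG − F²) = 24/(20736*u^4 + 1152*u^2*v^2 + 288*u^2 + 16*v^4 + 8*v^2 + 1). At (u, v) = (1, -2): K = 24/25921.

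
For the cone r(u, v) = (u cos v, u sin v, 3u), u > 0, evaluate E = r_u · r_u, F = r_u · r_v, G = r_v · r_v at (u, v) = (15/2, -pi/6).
E = 10;  F = 0;  G = 225/4

Partials: r_u = (cos(v), sin(v), 3), r_v = (-u*sin(v), u*cos(v), 0). As functions of (u, v):
  E = r_u · r_u = 10,
  F = r_u · r_v = 0,
  G = r_v · r_v = u^2.
Evaluating at (u, v) = (15/2, -pi/6): E = 10, F = 0, G = 225/4.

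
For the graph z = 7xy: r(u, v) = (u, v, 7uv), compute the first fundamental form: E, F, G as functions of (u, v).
E = 49*v^2 + 1;  F = 49*u*v;  G = 49*u^2 + 1

Compute partials: r_u = (1, 0, 7*v), r_v = (0, 1, 7*u). Then
  E = r_u · r_u = 49*v^2 + 1,
  F = r_u · r_v = 49*u*v,
  G = r_v · r_v = 49*u^2 + 1.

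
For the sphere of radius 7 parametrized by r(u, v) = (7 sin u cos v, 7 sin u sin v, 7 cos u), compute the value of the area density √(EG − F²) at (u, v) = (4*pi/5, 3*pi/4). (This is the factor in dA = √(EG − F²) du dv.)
√(EG − F²)|_{(4*pi/5, 3*pi/4)} = 49*sqrt(10 - 2*sqrt(5))/4

E = 49, F = 0, G = 49*sin(u)^2, so EG − F² = 2401*sin(u)^2. Taking the positive square root: √(EG − F²) = 49*Abs(sin(u)). At (u, v) = (4*pi/5, 3*pi/4): 49*sqrt(10 - 2*sqrt(5))/4.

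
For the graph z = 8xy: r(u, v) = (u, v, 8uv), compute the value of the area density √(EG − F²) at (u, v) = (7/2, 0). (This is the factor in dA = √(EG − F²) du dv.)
√(EG − F²)|_{(7/2, 0)} = sqrt(785)

E = 64*v^2 + 1, F = 64*u*v, G = 64*u^2 + 1, so EG − F² = 64*u^2 + 64*v^2 + 1. Taking the positive square root: √(EG − F²) = sqrt(64*u^2 + 64*v^2 + 1). At (u, v) = (7/2, 0): sqrt(785).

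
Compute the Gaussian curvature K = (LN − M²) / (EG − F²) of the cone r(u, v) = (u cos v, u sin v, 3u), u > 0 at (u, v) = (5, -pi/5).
K = 0

Coefficients of the first fundamental form: E = 10, F = 0, G = u^2.
Coefficients of the second fundamental form: L = 0, M = 0, N = 3*sqrt(10)*u^2/(10*Abs(u)).
Assemble K = (LN − M²)/(EG − F²) = 0. At (u, v) = (5, -pi/5): K = 0.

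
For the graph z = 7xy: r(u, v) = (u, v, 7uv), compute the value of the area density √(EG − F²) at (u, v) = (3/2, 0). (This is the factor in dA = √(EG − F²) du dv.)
√(EG − F²)|_{(3/2, 0)} = sqrt(445)/2

E = 49*v^2 + 1, F = 49*u*v, G = 49*u^2 + 1, so EG − F² = 49*u^2 + 49*v^2 + 1. Taking the positive square root: √(EG − F²) = sqrt(49*u^2 + 49*v^2 + 1). At (u, v) = (3/2, 0): sqrt(445)/2.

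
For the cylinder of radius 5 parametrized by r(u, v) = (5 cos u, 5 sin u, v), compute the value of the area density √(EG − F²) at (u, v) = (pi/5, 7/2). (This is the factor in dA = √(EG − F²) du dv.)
√(EG − F²)|_{(pi/5, 7/2)} = 5

E = 25, F = 0, G = 1, so EG − F² = 25. Taking the positive square root: √(EG − F²) = 5. At (u, v) = (pi/5, 7/2): 5.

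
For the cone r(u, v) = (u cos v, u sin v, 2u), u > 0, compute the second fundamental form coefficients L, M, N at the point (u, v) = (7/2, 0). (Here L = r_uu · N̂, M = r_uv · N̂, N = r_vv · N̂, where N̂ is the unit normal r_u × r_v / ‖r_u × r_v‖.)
L = 0;  M = 0;  N = 7*sqrt(5)/5

Compute the unit normal N̂(u, v) = (-2*sqrt(5)*u*cos(v)/(5*Abs(u)), -2*sqrt(5)*u*sin(v)/(5*Abs(u)), sqrt(5)*u/(5*Abs(u))), and the second partials r_uu, r_uv, r_vv. Take dot products:
  L(u, v) = r_uu · N̂ = 0,
  M(u, v) = r_uv · N̂ = 0,
  N(u, v) = r_vv · N̂ = 2*sqrt(5)*u^2/(5*Abs(u)).
Evaluating at (u, v) = (7/2, 0):
  L = 0, M = 0, N = 7*sqrt(5)/5.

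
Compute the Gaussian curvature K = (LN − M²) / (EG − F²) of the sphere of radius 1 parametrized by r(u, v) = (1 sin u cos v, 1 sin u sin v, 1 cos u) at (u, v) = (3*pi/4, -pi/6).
K = 1

Coefficients of the first fundamental form: E = 1, F = 0, G = sin(u)^2.
Coefficients of the second fundamental form: L = -sin(u)/Abs(sin(u)), M = 0, N = -sin(u)^3/Abs(sin(u)).
Assemble K = (LN − M²)/(EG − F²) = 1. At (u, v) = (3*pi/4, -pi/6): K = 1.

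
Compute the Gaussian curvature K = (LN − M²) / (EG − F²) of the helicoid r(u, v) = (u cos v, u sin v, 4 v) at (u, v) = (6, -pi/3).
K = -1/169

Coefficients of the first fundamental form: E = 1, F = 0, G = u^2 + 16.
Coefficients of the second fundamental form: L = 0, M = -4/sqrt(u^2 + 16), N = 0.
Assemble K = (LN − M²)/(EG − F²) = -16/(u^2 + 16)^2. At (u, v) = (6, -pi/3): K = -1/169.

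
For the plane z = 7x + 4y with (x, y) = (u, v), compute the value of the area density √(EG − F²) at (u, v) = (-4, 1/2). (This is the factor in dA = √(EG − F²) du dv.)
√(EG − F²)|_{(-4, 1/2)} = sqrt(66)

E = 50, F = 28, G = 17, so EG − F² = 66. Taking the positive square root: √(EG − F²) = sqrt(66). At (u, v) = (-4, 1/2): sqrt(66).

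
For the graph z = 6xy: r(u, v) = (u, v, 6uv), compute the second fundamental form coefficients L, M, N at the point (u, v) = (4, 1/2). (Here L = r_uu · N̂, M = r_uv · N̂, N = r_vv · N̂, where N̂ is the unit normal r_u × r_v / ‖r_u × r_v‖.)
L = 0;  M = 3*sqrt(586)/293;  N = 0

Compute the unit normal N̂(u, v) = (-6*v/sqrt(36*u^2 + 36*v^2 + 1), -6*u/sqrt(36*u^2 + 36*v^2 + 1), 1/sqrt(36*u^2 + 36*v^2 + 1)), and the second partials r_uu, r_uv, r_vv. Take dot products:
  L(u, v) = r_uu · N̂ = 0,
  M(u, v) = r_uv · N̂ = 6/sqrt(36*u^2 + 36*v^2 + 1),
  N(u, v) = r_vv · N̂ = 0.
Evaluating at (u, v) = (4, 1/2):
  L = 0, M = 3*sqrt(586)/293, N = 0.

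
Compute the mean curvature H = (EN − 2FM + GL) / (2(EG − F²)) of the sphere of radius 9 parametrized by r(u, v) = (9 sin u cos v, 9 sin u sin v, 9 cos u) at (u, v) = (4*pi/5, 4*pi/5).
H = -1/9

With E = 81, F = 0, G = 81*sin(u)^2, L = -9*sin(u)/Abs(sin(u)), M = 0, N = -9*sin(u)^3/Abs(sin(u)), assemble
  H = (EN − 2FM + GL) / (2(EG − F²)) = -sin(u)/(9*Abs(sin(u))).
At (u, v) = (4*pi/5, 4*pi/5): H = -1/9.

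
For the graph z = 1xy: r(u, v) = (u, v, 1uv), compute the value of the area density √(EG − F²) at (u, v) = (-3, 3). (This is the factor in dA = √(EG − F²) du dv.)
√(EG − F²)|_{(-3, 3)} = sqrt(19)

E = v^2 + 1, F = u*v, G = u^2 + 1, so EG − F² = u^2 + v^2 + 1. Taking the positive square root: √(EG − F²) = sqrt(u^2 + v^2 + 1). At (u, v) = (-3, 3): sqrt(19).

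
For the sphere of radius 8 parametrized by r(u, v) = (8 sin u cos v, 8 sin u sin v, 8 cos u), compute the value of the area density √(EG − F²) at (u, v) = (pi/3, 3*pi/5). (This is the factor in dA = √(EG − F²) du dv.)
√(EG − F²)|_{(pi/3, 3*pi/5)} = 32*sqrt(3)

E = 64, F = 0, G = 64*sin(u)^2, so EG − F² = 4096*sin(u)^2. Taking the positive square root: √(EG − F²) = 64*Abs(sin(u)). At (u, v) = (pi/3, 3*pi/5): 32*sqrt(3).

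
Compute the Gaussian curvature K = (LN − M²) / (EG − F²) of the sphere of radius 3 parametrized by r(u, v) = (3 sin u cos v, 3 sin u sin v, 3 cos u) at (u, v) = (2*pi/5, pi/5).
K = 1/9

Coefficients of the first fundamental form: E = 9, F = 0, G = 9*sin(u)^2.
Coefficients of the second fundamental form: L = -3*sin(u)/Abs(sin(u)), M = 0, N = -3*sin(u)^3/Abs(sin(u)).
Assemble K = (LN − M²)/(EG − F²) = 1/9. At (u, v) = (2*pi/5, pi/5): K = 1/9.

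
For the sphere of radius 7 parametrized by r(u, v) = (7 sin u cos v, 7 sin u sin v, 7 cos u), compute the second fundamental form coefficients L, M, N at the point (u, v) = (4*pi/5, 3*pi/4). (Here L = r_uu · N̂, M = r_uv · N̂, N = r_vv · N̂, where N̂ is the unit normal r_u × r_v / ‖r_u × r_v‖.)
L = -7;  M = 0;  N = -35/8 + 7*sqrt(5)/8

Compute the unit normal N̂(u, v) = (sin(u)^2*cos(v)/Abs(sin(u)), sin(u)^2*sin(v)/Abs(sin(u)), sin(2*u)/(2*Abs(sin(u)))), and the second partials r_uu, r_uv, r_vv. Take dot products:
  L(u, v) = r_uu · N̂ = -7*sin(u)/Abs(sin(u)),
  M(u, v) = r_uv · N̂ = 0,
  N(u, v) = r_vv · N̂ = -7*sin(u)^3/Abs(sin(u)).
Evaluating at (u, v) = (4*pi/5, 3*pi/4):
  L = -7, M = 0, N = -35/8 + 7*sqrt(5)/8.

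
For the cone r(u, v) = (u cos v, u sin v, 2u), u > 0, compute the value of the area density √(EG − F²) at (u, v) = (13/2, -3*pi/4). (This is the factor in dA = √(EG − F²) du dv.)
√(EG − F²)|_{(13/2, -3*pi/4)} = 13*sqrt(5)/2

E = 5, F = 0, G = u^2, so EG − F² = 5*u^2. Taking the positive square root: √(EG − F²) = sqrt(5)*Abs(u). At (u, v) = (13/2, -3*pi/4): 13*sqrt(5)/2.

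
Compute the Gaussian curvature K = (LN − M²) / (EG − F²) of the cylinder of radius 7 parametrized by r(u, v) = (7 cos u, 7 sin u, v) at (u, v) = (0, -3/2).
K = 0

Coefficients of the first fundamental form: E = 49, F = 0, G = 1.
Coefficients of the second fundamental form: L = -7, M = 0, N = 0.
Assemble K = (LN − M²)/(EG − F²) = 0. At (u, v) = (0, -3/2): K = 0.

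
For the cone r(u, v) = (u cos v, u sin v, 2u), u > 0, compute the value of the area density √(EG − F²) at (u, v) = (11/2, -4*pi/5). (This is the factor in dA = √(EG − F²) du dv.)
√(EG − F²)|_{(11/2, -4*pi/5)} = 11*sqrt(5)/2

E = 5, F = 0, G = u^2, so EG − F² = 5*u^2. Taking the positive square root: √(EG − F²) = sqrt(5)*Abs(u). At (u, v) = (11/2, -4*pi/5): 11*sqrt(5)/2.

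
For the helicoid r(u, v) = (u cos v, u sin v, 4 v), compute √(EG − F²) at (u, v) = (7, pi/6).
√(EG − F²)|_{(7, pi/6)} = sqrt(65)

E = 1, F = 0, G = u^2 + 16; EG − F² = u^2 + 16; √(EG − F²) = sqrt(u^2 + 16). At the given point: sqrt(65).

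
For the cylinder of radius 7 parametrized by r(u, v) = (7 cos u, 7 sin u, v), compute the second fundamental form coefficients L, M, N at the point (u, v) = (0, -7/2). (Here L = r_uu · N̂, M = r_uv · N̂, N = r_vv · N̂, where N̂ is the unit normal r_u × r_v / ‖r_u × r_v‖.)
L = -7;  M = 0;  N = 0

Compute the unit normal N̂(u, v) = (cos(u), sin(u), 0), and the second partials r_uu, r_uv, r_vv. Take dot products:
  L(u, v) = r_uu · N̂ = -7,
  M(u, v) = r_uv · N̂ = 0,
  N(u, v) = r_vv · N̂ = 0.
Evaluating at (u, v) = (0, -7/2):
  L = -7, M = 0, N = 0.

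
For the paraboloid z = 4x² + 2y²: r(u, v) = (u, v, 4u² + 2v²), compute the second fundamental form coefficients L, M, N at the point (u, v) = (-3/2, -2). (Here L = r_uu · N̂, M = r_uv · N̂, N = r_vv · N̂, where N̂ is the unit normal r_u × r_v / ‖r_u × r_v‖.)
L = 8*sqrt(209)/209;  M = 0;  N = 4*sqrt(209)/209

Compute the unit normal N̂(u, v) = (-8*u/sqrt(64*u^2 + 16*v^2 + 1), -4*v/sqrt(64*u^2 + 16*v^2 + 1), 1/sqrt(64*u^2 + 16*v^2 + 1)), and the second partials r_uu, r_uv, r_vv. Take dot products:
  L(u, v) = r_uu · N̂ = 8/sqrt(64*u^2 + 16*v^2 + 1),
  M(u, v) = r_uv · N̂ = 0,
  N(u, v) = r_vv · N̂ = 4/sqrt(64*u^2 + 16*v^2 + 1).
Evaluating at (u, v) = (-3/2, -2):
  L = 8*sqrt(209)/209, M = 0, N = 4*sqrt(209)/209.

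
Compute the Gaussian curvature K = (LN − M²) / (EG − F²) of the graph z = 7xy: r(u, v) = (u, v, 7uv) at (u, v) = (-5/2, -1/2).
K = -196/408321

Coefficients of the first fundamental form: E = 49*v^2 + 1, F = 49*u*v, G = 49*u^2 + 1.
Coefficients of the second fundamental form: L = 0, M = 7/sqrt(49*u^2 + 49*v^2 + 1), N = 0.
Assemble K = (LN − M²)/(EG − F²) = -49/(2401*u^4 + 4802*u^2*v^2 + 98*u^2 + 2401*v^4 + 98*v^2 + 1). At (u, v) = (-5/2, -1/2): K = -196/408321.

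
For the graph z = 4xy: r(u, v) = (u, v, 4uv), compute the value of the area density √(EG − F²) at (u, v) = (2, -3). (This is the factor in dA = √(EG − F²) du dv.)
√(EG − F²)|_{(2, -3)} = sqrt(209)

E = 16*v^2 + 1, F = 16*u*v, G = 16*u^2 + 1, so EG − F² = 16*u^2 + 16*v^2 + 1. Taking the positive square root: √(EG − F²) = sqrt(16*u^2 + 16*v^2 + 1). At (u, v) = (2, -3): sqrt(209).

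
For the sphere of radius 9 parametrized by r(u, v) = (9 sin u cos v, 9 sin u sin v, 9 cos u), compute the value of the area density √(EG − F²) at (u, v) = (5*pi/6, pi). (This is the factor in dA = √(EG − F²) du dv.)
√(EG − F²)|_{(5*pi/6, pi)} = 81/2

E = 81, F = 0, G = 81*sin(u)^2, so EG − F² = 6561*sin(u)^2. Taking the positive square root: √(EG − F²) = 81*Abs(sin(u)). At (u, v) = (5*pi/6, pi): 81/2.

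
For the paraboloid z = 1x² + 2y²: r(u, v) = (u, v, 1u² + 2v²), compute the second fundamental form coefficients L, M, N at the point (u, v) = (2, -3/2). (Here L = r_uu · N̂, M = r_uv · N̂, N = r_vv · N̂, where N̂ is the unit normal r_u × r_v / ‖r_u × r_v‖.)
L = 2*sqrt(53)/53;  M = 0;  N = 4*sqrt(53)/53

Compute the unit normal N̂(u, v) = (-2*u/sqrt(4*u^2 + 16*v^2 + 1), -4*v/sqrt(4*u^2 + 16*v^2 + 1), 1/sqrt(4*u^2 + 16*v^2 + 1)), and the second partials r_uu, r_uv, r_vv. Take dot products:
  L(u, v) = r_uu · N̂ = 2/sqrt(4*u^2 + 16*v^2 + 1),
  M(u, v) = r_uv · N̂ = 0,
  N(u, v) = r_vv · N̂ = 4/sqrt(4*u^2 + 16*v^2 + 1).
Evaluating at (u, v) = (2, -3/2):
  L = 2*sqrt(53)/53, M = 0, N = 4*sqrt(53)/53.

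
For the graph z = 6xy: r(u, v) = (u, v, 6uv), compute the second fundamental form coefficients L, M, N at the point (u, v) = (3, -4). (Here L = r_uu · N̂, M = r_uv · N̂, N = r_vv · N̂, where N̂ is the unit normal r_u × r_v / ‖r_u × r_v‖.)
L = 0;  M = 6*sqrt(901)/901;  N = 0

Compute the unit normal N̂(u, v) = (-6*v/sqrt(36*u^2 + 36*v^2 + 1), -6*u/sqrt(36*u^2 + 36*v^2 + 1), 1/sqrt(36*u^2 + 36*v^2 + 1)), and the second partials r_uu, r_uv, r_vv. Take dot products:
  L(u, v) = r_uu · N̂ = 0,
  M(u, v) = r_uv · N̂ = 6/sqrt(36*u^2 + 36*v^2 + 1),
  N(u, v) = r_vv · N̂ = 0.
Evaluating at (u, v) = (3, -4):
  L = 0, M = 6*sqrt(901)/901, N = 0.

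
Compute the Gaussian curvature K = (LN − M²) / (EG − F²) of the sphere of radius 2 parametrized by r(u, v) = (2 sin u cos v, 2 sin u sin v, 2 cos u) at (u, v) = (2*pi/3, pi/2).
K = 1/4

Coefficients of the first fundamental form: E = 4, F = 0, G = 4*sin(u)^2.
Coefficients of the second fundamental form: L = -2*sin(u)/Abs(sin(u)), M = 0, N = -2*sin(u)^3/Abs(sin(u)).
Assemble K = (LN − M²)/(EG − F²) = 1/4. At (u, v) = (2*pi/3, pi/2): K = 1/4.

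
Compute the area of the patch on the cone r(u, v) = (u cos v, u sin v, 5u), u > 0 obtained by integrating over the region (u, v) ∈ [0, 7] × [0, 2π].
Area = 49*sqrt(26)*pi

Area = ∫∫ √(EG − F²) du dv with √(EG − F²) = sqrt(26)*Abs(u). Integrating over [0, 7] × [0, 2π] gives 49*sqrt(26)*pi.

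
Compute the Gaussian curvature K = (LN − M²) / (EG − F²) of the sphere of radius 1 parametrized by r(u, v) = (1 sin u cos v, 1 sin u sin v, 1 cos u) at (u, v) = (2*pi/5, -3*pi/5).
K = 1

Coefficients of the first fundamental form: E = 1, F = 0, G = sin(u)^2.
Coefficients of the second fundamental form: L = -sin(u)/Abs(sin(u)), M = 0, N = -sin(u)^3/Abs(sin(u)).
Assemble K = (LN − M²)/(EG − F²) = 1. At (u, v) = (2*pi/5, -3*pi/5): K = 1.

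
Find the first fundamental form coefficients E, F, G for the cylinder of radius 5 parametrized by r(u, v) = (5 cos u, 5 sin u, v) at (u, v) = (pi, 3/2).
E = 25;  F = 0;  G = 1

Partials: r_u = (-5*sin(u), 5*cos(u), 0), r_v = (0, 0, 1). As functions of (u, v):
  E = r_u · r_u = 25,
  F = r_u · r_v = 0,
  G = r_v · r_v = 1.
Evaluating at (u, v) = (pi, 3/2): E = 25, F = 0, G = 1.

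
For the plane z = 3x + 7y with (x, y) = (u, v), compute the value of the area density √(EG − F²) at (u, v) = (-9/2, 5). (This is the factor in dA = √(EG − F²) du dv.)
√(EG − F²)|_{(-9/2, 5)} = sqrt(59)

E = 10, F = 21, G = 50, so EG − F² = 59. Taking the positive square root: √(EG − F²) = sqrt(59). At (u, v) = (-9/2, 5): sqrt(59).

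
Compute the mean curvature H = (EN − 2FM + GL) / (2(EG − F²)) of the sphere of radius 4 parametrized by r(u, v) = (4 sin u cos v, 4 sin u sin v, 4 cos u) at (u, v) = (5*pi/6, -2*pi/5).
H = -1/4

With E = 16, F = 0, G = 16*sin(u)^2, L = -4*sin(u)/Abs(sin(u)), M = 0, N = -4*sin(u)^3/Abs(sin(u)), assemble
  H = (EN − 2FM + GL) / (2(EG − F²)) = -sin(u)/(4*Abs(sin(u))).
At (u, v) = (5*pi/6, -2*pi/5): H = -1/4.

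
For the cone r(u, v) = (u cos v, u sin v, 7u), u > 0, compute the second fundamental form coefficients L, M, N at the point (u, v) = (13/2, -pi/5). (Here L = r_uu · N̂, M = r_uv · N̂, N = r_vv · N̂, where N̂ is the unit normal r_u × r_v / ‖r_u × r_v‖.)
L = 0;  M = 0;  N = 91*sqrt(2)/20

Compute the unit normal N̂(u, v) = (-7*sqrt(2)*u*cos(v)/(10*Abs(u)), -7*sqrt(2)*u*sin(v)/(10*Abs(u)), sqrt(2)*u/(10*Abs(u))), and the second partials r_uu, r_uv, r_vv. Take dot products:
  L(u, v) = r_uu · N̂ = 0,
  M(u, v) = r_uv · N̂ = 0,
  N(u, v) = r_vv · N̂ = 7*sqrt(2)*u^2/(10*Abs(u)).
Evaluating at (u, v) = (13/2, -pi/5):
  L = 0, M = 0, N = 91*sqrt(2)/20.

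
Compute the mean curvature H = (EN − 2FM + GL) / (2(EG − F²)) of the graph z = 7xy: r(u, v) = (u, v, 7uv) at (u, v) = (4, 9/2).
H = -49392*sqrt(7109)/50537881

With E = 49*v^2 + 1, F = 49*u*v, G = 49*u^2 + 1, L = 0, M = 7/sqrt(49*u^2 + 49*v^2 + 1), N = 0, assemble
  H = (EN − 2FM + GL) / (2(EG − F²)) = -343*u*v/(49*u^2 + 49*v^2 + 1)^(3/2).
At (u, v) = (4, 9/2): H = -49392*sqrt(7109)/50537881.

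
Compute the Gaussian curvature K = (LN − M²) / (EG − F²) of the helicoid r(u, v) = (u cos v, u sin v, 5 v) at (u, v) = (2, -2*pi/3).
K = -25/841

Coefficients of the first fundamental form: E = 1, F = 0, G = u^2 + 25.
Coefficients of the second fundamental form: L = 0, M = -5/sqrt(u^2 + 25), N = 0.
Assemble K = (LN − M²)/(EG − F²) = -25/(u^2 + 25)^2. At (u, v) = (2, -2*pi/3): K = -25/841.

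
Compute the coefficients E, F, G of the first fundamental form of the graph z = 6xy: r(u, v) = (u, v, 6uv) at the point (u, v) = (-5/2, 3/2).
E = 82;  F = -135;  G = 226

Partials: r_u = (1, 0, 6*v), r_v = (0, 1, 6*u). As functions of (u, v):
  E = r_u · r_u = 36*v^2 + 1,
  F = r_u · r_v = 36*u*v,
  G = r_v · r_v = 36*u^2 + 1.
Evaluating at (u, v) = (-5/2, 3/2): E = 82, F = -135, G = 226.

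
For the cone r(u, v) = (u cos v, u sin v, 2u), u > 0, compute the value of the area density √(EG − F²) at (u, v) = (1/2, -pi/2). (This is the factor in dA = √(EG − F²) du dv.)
√(EG − F²)|_{(1/2, -pi/2)} = sqrt(5)/2

E = 5, F = 0, G = u^2, so EG − F² = 5*u^2. Taking the positive square root: √(EG − F²) = sqrt(5)*Abs(u). At (u, v) = (1/2, -pi/2): sqrt(5)/2.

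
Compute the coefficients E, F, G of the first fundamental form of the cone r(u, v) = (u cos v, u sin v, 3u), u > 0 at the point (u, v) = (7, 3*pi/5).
E = 10;  F = 0;  G = 49

Partials: r_u = (cos(v), sin(v), 3), r_v = (-u*sin(v), u*cos(v), 0). As functions of (u, v):
  E = r_u · r_u = 10,
  F = r_u · r_v = 0,
  G = r_v · r_v = u^2.
Evaluating at (u, v) = (7, 3*pi/5): E = 10, F = 0, G = 49.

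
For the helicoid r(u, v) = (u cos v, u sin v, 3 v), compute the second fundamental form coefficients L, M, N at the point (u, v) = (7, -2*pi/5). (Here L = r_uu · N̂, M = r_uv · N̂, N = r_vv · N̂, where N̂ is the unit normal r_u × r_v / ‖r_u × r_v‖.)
L = 0;  M = -3*sqrt(58)/58;  N = 0

Compute the unit normal N̂(u, v) = (3*sin(v)/sqrt(u^2 + 9), -3*cos(v)/sqrt(u^2 + 9), u/sqrt(u^2 + 9)), and the second partials r_uu, r_uv, r_vv. Take dot products:
  L(u, v) = r_uu · N̂ = 0,
  M(u, v) = r_uv · N̂ = -3/sqrt(u^2 + 9),
  N(u, v) = r_vv · N̂ = 0.
Evaluating at (u, v) = (7, -2*pi/5):
  L = 0, M = -3*sqrt(58)/58, N = 0.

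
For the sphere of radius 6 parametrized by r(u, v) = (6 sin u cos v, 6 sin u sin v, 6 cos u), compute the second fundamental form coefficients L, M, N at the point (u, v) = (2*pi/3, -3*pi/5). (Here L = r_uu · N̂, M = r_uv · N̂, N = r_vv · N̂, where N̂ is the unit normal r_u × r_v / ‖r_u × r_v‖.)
L = -6;  M = 0;  N = -9/2

Compute the unit normal N̂(u, v) = (sin(u)^2*cos(v)/Abs(sin(u)), sin(u)^2*sin(v)/Abs(sin(u)), sin(2*u)/(2*Abs(sin(u)))), and the second partials r_uu, r_uv, r_vv. Take dot products:
  L(u, v) = r_uu · N̂ = -6*sin(u)/Abs(sin(u)),
  M(u, v) = r_uv · N̂ = 0,
  N(u, v) = r_vv · N̂ = -6*sin(u)^3/Abs(sin(u)).
Evaluating at (u, v) = (2*pi/3, -3*pi/5):
  L = -6, M = 0, N = -9/2.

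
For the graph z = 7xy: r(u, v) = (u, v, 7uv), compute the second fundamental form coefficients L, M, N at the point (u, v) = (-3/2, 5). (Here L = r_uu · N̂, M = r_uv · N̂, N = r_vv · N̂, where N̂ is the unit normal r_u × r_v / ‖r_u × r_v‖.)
L = 0;  M = 14*sqrt(5345)/5345;  N = 0

Compute the unit normal N̂(u, v) = (-7*v/sqrt(49*u^2 + 49*v^2 + 1), -7*u/sqrt(49*u^2 + 49*v^2 + 1), 1/sqrt(49*u^2 + 49*v^2 + 1)), and the second partials r_uu, r_uv, r_vv. Take dot products:
  L(u, v) = r_uu · N̂ = 0,
  M(u, v) = r_uv · N̂ = 7/sqrt(49*u^2 + 49*v^2 + 1),
  N(u, v) = r_vv · N̂ = 0.
Evaluating at (u, v) = (-3/2, 5):
  L = 0, M = 14*sqrt(5345)/5345, N = 0.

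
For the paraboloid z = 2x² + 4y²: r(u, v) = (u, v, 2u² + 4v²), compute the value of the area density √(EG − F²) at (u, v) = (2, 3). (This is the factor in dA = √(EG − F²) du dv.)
√(EG − F²)|_{(2, 3)} = sqrt(641)

E = 16*u^2 + 1, F = 32*u*v, G = 64*v^2 + 1, so EG − F² = 16*u^2 + 64*v^2 + 1. Taking the positive square root: √(EG − F²) = sqrt(16*u^2 + 64*v^2 + 1). At (u, v) = (2, 3): sqrt(641).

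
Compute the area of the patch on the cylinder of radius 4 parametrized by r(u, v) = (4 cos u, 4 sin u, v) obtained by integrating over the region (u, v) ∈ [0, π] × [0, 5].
Area = 20*pi

Area = ∫∫ √(EG − F²) du dv with √(EG − F²) = 4. Integrating over [0, π] × [0, 5] gives 20*pi.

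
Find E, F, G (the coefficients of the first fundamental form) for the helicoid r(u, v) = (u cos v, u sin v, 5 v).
E = 1;  F = 0;  G = u^2 + 25

Compute partials: r_u = (cos(v), sin(v), 0), r_v = (-u*sin(v), u*cos(v), 5). Then
  E = r_u · r_u = 1,
  F = r_u · r_v = 0,
  G = r_v · r_v = u^2 + 25.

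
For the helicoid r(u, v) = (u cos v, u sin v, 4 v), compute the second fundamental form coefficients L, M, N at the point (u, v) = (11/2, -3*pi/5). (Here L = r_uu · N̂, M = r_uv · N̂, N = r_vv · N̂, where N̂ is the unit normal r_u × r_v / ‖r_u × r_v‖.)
L = 0;  M = -8*sqrt(185)/185;  N = 0

Compute the unit normal N̂(u, v) = (4*sin(v)/sqrt(u^2 + 16), -4*cos(v)/sqrt(u^2 + 16), u/sqrt(u^2 + 16)), and the second partials r_uu, r_uv, r_vv. Take dot products:
  L(u, v) = r_uu · N̂ = 0,
  M(u, v) = r_uv · N̂ = -4/sqrt(u^2 + 16),
  N(u, v) = r_vv · N̂ = 0.
Evaluating at (u, v) = (11/2, -3*pi/5):
  L = 0, M = -8*sqrt(185)/185, N = 0.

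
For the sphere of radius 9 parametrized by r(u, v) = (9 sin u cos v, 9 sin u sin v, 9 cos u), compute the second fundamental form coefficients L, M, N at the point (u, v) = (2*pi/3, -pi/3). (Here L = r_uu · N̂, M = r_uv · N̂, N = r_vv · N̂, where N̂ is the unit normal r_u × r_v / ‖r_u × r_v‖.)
L = -9;  M = 0;  N = -27/4

Compute the unit normal N̂(u, v) = (sin(u)^2*cos(v)/Abs(sin(u)), sin(u)^2*sin(v)/Abs(sin(u)), sin(2*u)/(2*Abs(sin(u)))), and the second partials r_uu, r_uv, r_vv. Take dot products:
  L(u, v) = r_uu · N̂ = -9*sin(u)/Abs(sin(u)),
  M(u, v) = r_uv · N̂ = 0,
  N(u, v) = r_vv · N̂ = -9*sin(u)^3/Abs(sin(u)).
Evaluating at (u, v) = (2*pi/3, -pi/3):
  L = -9, M = 0, N = -27/4.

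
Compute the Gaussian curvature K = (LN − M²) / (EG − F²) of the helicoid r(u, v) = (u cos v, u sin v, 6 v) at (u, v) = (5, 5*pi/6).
K = -36/3721

Coefficients of the first fundamental form: E = 1, F = 0, G = u^2 + 36.
Coefficients of the second fundamental form: L = 0, M = -6/sqrt(u^2 + 36), N = 0.
Assemble K = (LN − M²)/(EG − F²) = -36/(u^2 + 36)^2. At (u, v) = (5, 5*pi/6): K = -36/3721.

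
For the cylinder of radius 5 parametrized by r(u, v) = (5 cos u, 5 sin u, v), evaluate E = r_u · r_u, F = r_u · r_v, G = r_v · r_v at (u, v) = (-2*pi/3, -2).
E = 25;  F = 0;  G = 1

Partials: r_u = (-5*sin(u), 5*cos(u), 0), r_v = (0, 0, 1). As functions of (u, v):
  E = r_u · r_u = 25,
  F = r_u · r_v = 0,
  G = r_v · r_v = 1.
Evaluating at (u, v) = (-2*pi/3, -2): E = 25, F = 0, G = 1.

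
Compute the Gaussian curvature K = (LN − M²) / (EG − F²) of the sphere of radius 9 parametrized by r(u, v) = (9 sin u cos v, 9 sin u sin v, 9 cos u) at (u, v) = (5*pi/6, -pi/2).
K = 1/81

Coefficients of the first fundamental form: E = 81, F = 0, G = 81*sin(u)^2.
Coefficients of the second fundamental form: L = -9*sin(u)/Abs(sin(u)), M = 0, N = -9*sin(u)^3/Abs(sin(u)).
Assemble K = (LN − M²)/(EG − F²) = 1/81. At (u, v) = (5*pi/6, -pi/2): K = 1/81.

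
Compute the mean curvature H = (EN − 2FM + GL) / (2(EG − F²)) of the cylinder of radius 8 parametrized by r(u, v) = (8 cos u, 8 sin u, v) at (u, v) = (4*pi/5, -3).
H = -1/16

With E = 64, F = 0, G = 1, L = -8, M = 0, N = 0, assemble
  H = (EN − 2FM + GL) / (2(EG − F²)) = -1/16.
At (u, v) = (4*pi/5, -3): H = -1/16.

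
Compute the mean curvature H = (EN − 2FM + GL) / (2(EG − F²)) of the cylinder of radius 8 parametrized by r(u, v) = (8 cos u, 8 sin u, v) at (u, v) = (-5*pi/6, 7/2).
H = -1/16

With E = 64, F = 0, G = 1, L = -8, M = 0, N = 0, assemble
  H = (EN − 2FM + GL) / (2(EG − F²)) = -1/16.
At (u, v) = (-5*pi/6, 7/2): H = -1/16.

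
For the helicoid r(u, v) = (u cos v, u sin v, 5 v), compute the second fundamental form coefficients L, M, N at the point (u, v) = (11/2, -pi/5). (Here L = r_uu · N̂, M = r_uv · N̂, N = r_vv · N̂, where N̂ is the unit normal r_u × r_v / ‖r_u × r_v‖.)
L = 0;  M = -10*sqrt(221)/221;  N = 0

Compute the unit normal N̂(u, v) = (5*sin(v)/sqrt(u^2 + 25), -5*cos(v)/sqrt(u^2 + 25), u/sqrt(u^2 + 25)), and the second partials r_uu, r_uv, r_vv. Take dot products:
  L(u, v) = r_uu · N̂ = 0,
  M(u, v) = r_uv · N̂ = -5/sqrt(u^2 + 25),
  N(u, v) = r_vv · N̂ = 0.
Evaluating at (u, v) = (11/2, -pi/5):
  L = 0, M = -10*sqrt(221)/221, N = 0.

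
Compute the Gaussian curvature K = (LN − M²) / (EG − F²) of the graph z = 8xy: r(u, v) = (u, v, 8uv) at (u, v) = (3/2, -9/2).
K = -64/2076481

Coefficients of the first fundamental form: E = 64*v^2 + 1, F = 64*u*v, G = 64*u^2 + 1.
Coefficients of the second fundamental form: L = 0, M = 8/sqrt(64*u^2 + 64*v^2 + 1), N = 0.
Assemble K = (LN − M²)/(EG − F²) = -64/(4096*u^4 + 8192*u^2*v^2 + 128*u^2 + 4096*v^4 + 128*v^2 + 1). At (u, v) = (3/2, -9/2): K = -64/2076481.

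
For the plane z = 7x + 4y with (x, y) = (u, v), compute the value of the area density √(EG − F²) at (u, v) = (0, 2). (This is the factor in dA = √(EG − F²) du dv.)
√(EG − F²)|_{(0, 2)} = sqrt(66)

E = 50, F = 28, G = 17, so EG − F² = 66. Taking the positive square root: √(EG − F²) = sqrt(66). At (u, v) = (0, 2): sqrt(66).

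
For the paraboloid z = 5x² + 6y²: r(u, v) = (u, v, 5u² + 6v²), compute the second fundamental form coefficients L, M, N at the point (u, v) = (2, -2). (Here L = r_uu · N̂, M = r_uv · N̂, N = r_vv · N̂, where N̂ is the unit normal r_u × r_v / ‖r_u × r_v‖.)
L = 10*sqrt(977)/977;  M = 0;  N = 12*sqrt(977)/977

Compute the unit normal N̂(u, v) = (-10*u/sqrt(100*u^2 + 144*v^2 + 1), -12*v/sqrt(100*u^2 + 144*v^2 + 1), 1/sqrt(100*u^2 + 144*v^2 + 1)), and the second partials r_uu, r_uv, r_vv. Take dot products:
  L(u, v) = r_uu · N̂ = 10/sqrt(100*u^2 + 144*v^2 + 1),
  M(u, v) = r_uv · N̂ = 0,
  N(u, v) = r_vv · N̂ = 12/sqrt(100*u^2 + 144*v^2 + 1).
Evaluating at (u, v) = (2, -2):
  L = 10*sqrt(977)/977, M = 0, N = 12*sqrt(977)/977.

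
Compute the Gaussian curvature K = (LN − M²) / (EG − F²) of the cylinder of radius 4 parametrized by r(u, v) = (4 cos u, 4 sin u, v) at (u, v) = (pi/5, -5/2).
K = 0

Coefficients of the first fundamental form: E = 16, F = 0, G = 1.
Coefficients of the second fundamental form: L = -4, M = 0, N = 0.
Assemble K = (LN − M²)/(EG − F²) = 0. At (u, v) = (pi/5, -5/2): K = 0.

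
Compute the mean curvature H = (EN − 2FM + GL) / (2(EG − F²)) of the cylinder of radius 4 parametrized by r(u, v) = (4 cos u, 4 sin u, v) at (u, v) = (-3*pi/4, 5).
H = -1/8

With E = 16, F = 0, G = 1, L = -4, M = 0, N = 0, assemble
  H = (EN − 2FM + GL) / (2(EG − F²)) = -1/8.
At (u, v) = (-3*pi/4, 5): H = -1/8.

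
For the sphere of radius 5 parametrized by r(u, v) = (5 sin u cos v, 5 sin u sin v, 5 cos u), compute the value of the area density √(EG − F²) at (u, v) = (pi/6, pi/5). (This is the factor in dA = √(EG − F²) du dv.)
√(EG − F²)|_{(pi/6, pi/5)} = 25/2

E = 25, F = 0, G = 25*sin(u)^2, so EG − F² = 625*sin(u)^2. Taking the positive square root: √(EG − F²) = 25*Abs(sin(u)). At (u, v) = (pi/6, pi/5): 25/2.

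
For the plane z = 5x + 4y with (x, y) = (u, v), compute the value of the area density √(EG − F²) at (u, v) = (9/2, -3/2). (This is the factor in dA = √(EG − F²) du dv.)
√(EG − F²)|_{(9/2, -3/2)} = sqrt(42)

E = 26, F = 20, G = 17, so EG − F² = 42. Taking the positive square root: √(EG − F²) = sqrt(42). At (u, v) = (9/2, -3/2): sqrt(42).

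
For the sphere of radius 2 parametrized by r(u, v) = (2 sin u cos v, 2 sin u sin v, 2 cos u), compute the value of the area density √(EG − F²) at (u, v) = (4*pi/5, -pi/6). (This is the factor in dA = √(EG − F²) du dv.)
√(EG − F²)|_{(4*pi/5, -pi/6)} = sqrt(10 - 2*sqrt(5))

E = 4, F = 0, G = 4*sin(u)^2, so EG − F² = 16*sin(u)^2. Taking the positive square root: √(EG − F²) = 4*Abs(sin(u)). At (u, v) = (4*pi/5, -pi/6): sqrt(10 - 2*sqrt(5)).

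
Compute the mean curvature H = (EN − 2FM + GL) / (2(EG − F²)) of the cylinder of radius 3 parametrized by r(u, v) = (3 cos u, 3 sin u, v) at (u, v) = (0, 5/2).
H = -1/6

With E = 9, F = 0, G = 1, L = -3, M = 0, N = 0, assemble
  H = (EN − 2FM + GL) / (2(EG − F²)) = -1/6.
At (u, v) = (0, 5/2): H = -1/6.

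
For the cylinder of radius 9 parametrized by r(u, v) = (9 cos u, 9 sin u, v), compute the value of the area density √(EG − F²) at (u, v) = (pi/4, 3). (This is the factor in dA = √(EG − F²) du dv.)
√(EG − F²)|_{(pi/4, 3)} = 9

E = 81, F = 0, G = 1, so EG − F² = 81. Taking the positive square root: √(EG − F²) = 9. At (u, v) = (pi/4, 3): 9.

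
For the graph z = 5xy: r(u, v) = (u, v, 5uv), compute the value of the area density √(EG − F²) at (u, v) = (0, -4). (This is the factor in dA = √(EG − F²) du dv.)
√(EG − F²)|_{(0, -4)} = sqrt(401)

E = 25*v^2 + 1, F = 25*u*v, G = 25*u^2 + 1, so EG − F² = 25*u^2 + 25*v^2 + 1. Taking the positive square root: √(EG − F²) = sqrt(25*u^2 + 25*v^2 + 1). At (u, v) = (0, -4): sqrt(401).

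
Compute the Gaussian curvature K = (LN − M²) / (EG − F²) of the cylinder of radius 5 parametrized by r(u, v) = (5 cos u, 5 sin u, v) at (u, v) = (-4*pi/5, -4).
K = 0

Coefficients of the first fundamental form: E = 25, F = 0, G = 1.
Coefficients of the second fundamental form: L = -5, M = 0, N = 0.
Assemble K = (LN − M²)/(EG − F²) = 0. At (u, v) = (-4*pi/5, -4): K = 0.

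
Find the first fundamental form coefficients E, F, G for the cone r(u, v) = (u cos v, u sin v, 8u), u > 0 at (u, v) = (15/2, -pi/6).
E = 65;  F = 0;  G = 225/4

Partials: r_u = (cos(v), sin(v), 8), r_v = (-u*sin(v), u*cos(v), 0). As functions of (u, v):
  E = r_u · r_u = 65,
  F = r_u · r_v = 0,
  G = r_v · r_v = u^2.
Evaluating at (u, v) = (15/2, -pi/6): E = 65, F = 0, G = 225/4.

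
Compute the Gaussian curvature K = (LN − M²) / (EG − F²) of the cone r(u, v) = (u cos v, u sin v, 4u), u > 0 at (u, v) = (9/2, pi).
K = 0

Coefficients of the first fundamental form: E = 17, F = 0, G = u^2.
Coefficients of the second fundamental form: L = 0, M = 0, N = 4*sqrt(17)*u^2/(17*Abs(u)).
Assemble K = (LN − M²)/(EG − F²) = 0. At (u, v) = (9/2, pi): K = 0.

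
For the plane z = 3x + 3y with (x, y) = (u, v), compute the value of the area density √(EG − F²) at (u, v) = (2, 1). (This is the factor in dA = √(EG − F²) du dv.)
√(EG − F²)|_{(2, 1)} = sqrt(19)

E = 10, F = 9, G = 10, so EG − F² = 19. Taking the positive square root: √(EG − F²) = sqrt(19). At (u, v) = (2, 1): sqrt(19).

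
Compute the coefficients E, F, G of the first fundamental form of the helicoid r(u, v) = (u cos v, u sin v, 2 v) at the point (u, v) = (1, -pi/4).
E = 1;  F = 0;  G = 5

Partials: r_u = (cos(v), sin(v), 0), r_v = (-u*sin(v), u*cos(v), 2). As functions of (u, v):
  E = r_u · r_u = 1,
  F = r_u · r_v = 0,
  G = r_v · r_v = u^2 + 4.
Evaluating at (u, v) = (1, -pi/4): E = 1, F = 0, G = 5.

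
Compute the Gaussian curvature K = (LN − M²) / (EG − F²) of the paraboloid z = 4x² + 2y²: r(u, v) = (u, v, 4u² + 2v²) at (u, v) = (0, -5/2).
K = 32/10201

Coefficients of the first fundamental form: E = 64*u^2 + 1, F = 32*u*v, G = 16*v^2 + 1.
Coefficients of the second fundamental form: L = 8/sqrt(64*u^2 + 16*v^2 + 1), M = 0, N = 4/sqrt(64*u^2 + 16*v^2 + 1).
Assemble K = (LN − M²)/(EG − F²) = 32/(4096*u^4 + 2048*u^2*v^2 + 128*u^2 + 256*v^4 + 32*v^2 + 1). At (u, v) = (0, -5/2): K = 32/10201.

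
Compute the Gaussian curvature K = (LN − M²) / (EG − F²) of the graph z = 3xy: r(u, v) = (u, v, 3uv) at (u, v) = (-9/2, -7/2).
K = -36/344569

Coefficients of the first fundamental form: E = 9*v^2 + 1, F = 9*u*v, G = 9*u^2 + 1.
Coefficients of the second fundamental form: L = 0, M = 3/sqrt(9*u^2 + 9*v^2 + 1), N = 0.
Assemble K = (LN − M²)/(EG − F²) = -9/(81*u^4 + 162*u^2*v^2 + 18*u^2 + 81*v^4 + 18*v^2 + 1). At (u, v) = (-9/2, -7/2): K = -36/344569.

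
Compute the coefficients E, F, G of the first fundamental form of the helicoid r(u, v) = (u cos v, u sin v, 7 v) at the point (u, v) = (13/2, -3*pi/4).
E = 1;  F = 0;  G = 365/4

Partials: r_u = (cos(v), sin(v), 0), r_v = (-u*sin(v), u*cos(v), 7). As functions of (u, v):
  E = r_u · r_u = 1,
  F = r_u · r_v = 0,
  G = r_v · r_v = u^2 + 49.
Evaluating at (u, v) = (13/2, -3*pi/4): E = 1, F = 0, G = 365/4.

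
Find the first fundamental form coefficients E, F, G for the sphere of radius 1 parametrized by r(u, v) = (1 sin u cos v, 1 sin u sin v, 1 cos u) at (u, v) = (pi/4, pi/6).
E = 1;  F = 0;  G = 1/2

Partials: r_u = (cos(u)*cos(v), sin(v)*cos(u), -sin(u)), r_v = (-sin(u)*sin(v), sin(u)*cos(v), 0). As functions of (u, v):
  E = r_u · r_u = 1,
  F = r_u · r_v = 0,
  G = r_v · r_v = sin(u)^2.
Evaluating at (u, v) = (pi/4, pi/6): E = 1, F = 0, G = 1/2.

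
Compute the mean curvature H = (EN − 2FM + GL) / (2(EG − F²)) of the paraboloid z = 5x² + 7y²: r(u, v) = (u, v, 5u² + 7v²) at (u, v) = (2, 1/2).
H = 1019*sqrt(2)/4500

With E = 100*u^2 + 1, F = 140*u*v, G = 196*v^2 + 1, L = 10/sqrt(100*u^2 + 196*v^2 + 1), M = 0, N = 14/sqrt(100*u^2 + 196*v^2 + 1), assemble
  H = (EN − 2FM + GL) / (2(EG − F²)) = 4*(175*u^2 + 245*v^2 + 3)/(100*u^2 + 196*v^2 + 1)^(3/2).
At (u, v) = (2, 1/2): H = 1019*sqrt(2)/4500.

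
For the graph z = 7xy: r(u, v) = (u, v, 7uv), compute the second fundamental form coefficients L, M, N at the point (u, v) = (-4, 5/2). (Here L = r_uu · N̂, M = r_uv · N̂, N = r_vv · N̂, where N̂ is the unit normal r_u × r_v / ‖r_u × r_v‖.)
L = 0;  M = 14*sqrt(485)/1455;  N = 0

Compute the unit normal N̂(u, v) = (-7*v/sqrt(49*u^2 + 49*v^2 + 1), -7*u/sqrt(49*u^2 + 49*v^2 + 1), 1/sqrt(49*u^2 + 49*v^2 + 1)), and the second partials r_uu, r_uv, r_vv. Take dot products:
  L(u, v) = r_uu · N̂ = 0,
  M(u, v) = r_uv · N̂ = 7/sqrt(49*u^2 + 49*v^2 + 1),
  N(u, v) = r_vv · N̂ = 0.
Evaluating at (u, v) = (-4, 5/2):
  L = 0, M = 14*sqrt(485)/1455, N = 0.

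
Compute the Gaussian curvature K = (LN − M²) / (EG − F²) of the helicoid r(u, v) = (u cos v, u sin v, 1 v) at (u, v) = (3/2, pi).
K = -16/169

Coefficients of the first fundamental form: E = 1, F = 0, G = u^2 + 1.
Coefficients of the second fundamental form: L = 0, M = -1/sqrt(u^2 + 1), N = 0.
Assemble K = (LN − M²)/(EG − F²) = -1/(u^2 + 1)^2. At (u, v) = (3/2, pi): K = -16/169.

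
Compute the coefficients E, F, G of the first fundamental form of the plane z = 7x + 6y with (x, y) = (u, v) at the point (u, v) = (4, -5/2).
E = 50;  F = 42;  G = 37

Partials: r_u = (1, 0, 7), r_v = (0, 1, 6). As functions of (u, v):
  E = r_u · r_u = 50,
  F = r_u · r_v = 42,
  G = r_v · r_v = 37.
Evaluating at (u, v) = (4, -5/2): E = 50, F = 42, G = 37.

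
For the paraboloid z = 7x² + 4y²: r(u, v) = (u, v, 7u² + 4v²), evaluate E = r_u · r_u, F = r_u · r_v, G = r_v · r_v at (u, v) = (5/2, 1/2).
E = 1226;  F = 140;  G = 17

Partials: r_u = (1, 0, 14*u), r_v = (0, 1, 8*v). As functions of (u, v):
  E = r_u · r_u = 196*u^2 + 1,
  F = r_u · r_v = 112*u*v,
  G = r_v · r_v = 64*v^2 + 1.
Evaluating at (u, v) = (5/2, 1/2): E = 1226, F = 140, G = 17.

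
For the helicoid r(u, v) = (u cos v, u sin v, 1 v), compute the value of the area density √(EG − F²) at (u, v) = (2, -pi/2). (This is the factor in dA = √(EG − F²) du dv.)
√(EG − F²)|_{(2, -pi/2)} = sqrt(5)

E = 1, F = 0, G = u^2 + 1, so EG − F² = u^2 + 1. Taking the positive square root: √(EG − F²) = sqrt(u^2 + 1). At (u, v) = (2, -pi/2): sqrt(5).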